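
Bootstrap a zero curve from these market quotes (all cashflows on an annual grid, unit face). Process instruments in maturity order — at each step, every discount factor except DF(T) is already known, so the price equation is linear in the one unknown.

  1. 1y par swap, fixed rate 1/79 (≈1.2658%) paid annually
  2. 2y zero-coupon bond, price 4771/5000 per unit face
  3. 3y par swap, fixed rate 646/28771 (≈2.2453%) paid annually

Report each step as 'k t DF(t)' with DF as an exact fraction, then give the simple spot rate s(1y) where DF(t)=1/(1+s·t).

step 1 [1y] swap r/1=1/79: DF=(1 − 1/79·(0))/(1+1/79) = 79/80 ≈ 0.987500
step 2 [2y] zero: DF = P = 4771/5000 ≈ 0.954200
step 3 [3y] swap r/1=646/28771: DF=(1 − 646/28771·(0.987500+0.954200))/(1+646/28771) = 4677/5000 ≈ 0.935400

1 1 79/80
2 2 4771/5000
3 3 4677/5000
s(1y) = (1/(79/80) − 1)/(1) = 1/79 ≈ 1.2658%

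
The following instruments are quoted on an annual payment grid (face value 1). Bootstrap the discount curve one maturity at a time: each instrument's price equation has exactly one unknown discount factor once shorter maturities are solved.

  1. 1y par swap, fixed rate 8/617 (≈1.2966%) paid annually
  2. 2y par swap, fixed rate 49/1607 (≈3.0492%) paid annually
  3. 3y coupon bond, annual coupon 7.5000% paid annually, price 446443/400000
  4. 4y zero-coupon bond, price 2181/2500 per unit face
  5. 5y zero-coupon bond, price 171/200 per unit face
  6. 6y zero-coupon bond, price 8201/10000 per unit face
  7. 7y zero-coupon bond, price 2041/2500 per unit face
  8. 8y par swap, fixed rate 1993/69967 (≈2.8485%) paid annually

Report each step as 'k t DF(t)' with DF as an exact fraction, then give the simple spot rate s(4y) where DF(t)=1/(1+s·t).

1 1 617/625
2 2 2353/2500
3 3 9037/10000
4 4 2181/2500
5 5 171/200
6 6 8201/10000
7 7 2041/2500
8 8 8007/10000
s(4y) = (1/(2181/2500) − 1)/(4) = 319/8724 ≈ 3.6566%

step 1 [1y] swap r/1=8/617: DF=(1 − 8/617·(0))/(1+8/617) = 617/625 ≈ 0.987200
step 2 [2y] swap r/1=49/1607: DF=(1 − 49/1607·(0.987200))/(1+49/1607) = 2353/2500 ≈ 0.941200
step 3 [3y] bond c/1=3/40: DF=(446443/400000 − 3/40·(0.987200+0.941200))/(1+3/40) = 9037/10000 ≈ 0.903700
step 4 [4y] zero: DF = P = 2181/2500 ≈ 0.872400
step 5 [5y] zero: DF = P = 171/200 ≈ 0.855000
step 6 [6y] zero: DF = P = 8201/10000 ≈ 0.820100
step 7 [7y] zero: DF = P = 2041/2500 ≈ 0.816400
step 8 [8y] swap r/1=1993/69967: DF=(1 − 1993/69967·(0.987200+0.941200+0.903700+0.872400+0.855000+0.820100+0.816400))/(1+1993/69967) = 8007/10000 ≈ 0.800700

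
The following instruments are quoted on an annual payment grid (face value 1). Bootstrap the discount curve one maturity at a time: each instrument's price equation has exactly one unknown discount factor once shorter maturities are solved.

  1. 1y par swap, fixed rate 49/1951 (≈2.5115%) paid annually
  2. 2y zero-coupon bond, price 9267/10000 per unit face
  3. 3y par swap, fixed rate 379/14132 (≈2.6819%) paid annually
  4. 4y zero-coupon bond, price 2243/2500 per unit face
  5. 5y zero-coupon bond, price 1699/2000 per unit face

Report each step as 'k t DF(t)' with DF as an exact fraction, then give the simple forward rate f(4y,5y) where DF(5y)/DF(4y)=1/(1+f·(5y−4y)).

step 1 [1y] swap r/1=49/1951: DF=(1 − 49/1951·(0))/(1+49/1951) = 1951/2000 ≈ 0.975500
step 2 [2y] zero: DF = P = 9267/10000 ≈ 0.926700
step 3 [3y] swap r/1=379/14132: DF=(1 − 379/14132·(0.975500+0.926700))/(1+379/14132) = 4621/5000 ≈ 0.924200
step 4 [4y] zero: DF = P = 2243/2500 ≈ 0.897200
step 5 [5y] zero: DF = P = 1699/2000 ≈ 0.849500

1 1 1951/2000
2 2 9267/10000
3 3 4621/5000
4 4 2243/2500
5 5 1699/2000
f(4y,5y) = ((2243/2500)/(1699/2000) − 1)/(1) = 477/8495 ≈ 5.6151%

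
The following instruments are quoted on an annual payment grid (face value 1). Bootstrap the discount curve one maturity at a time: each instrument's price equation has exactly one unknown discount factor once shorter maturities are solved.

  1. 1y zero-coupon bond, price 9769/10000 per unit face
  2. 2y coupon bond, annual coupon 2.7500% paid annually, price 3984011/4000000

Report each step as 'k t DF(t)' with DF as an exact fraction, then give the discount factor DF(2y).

1 1 9769/10000
2 2 1179/1250
DF(2y) = 1179/1250 ≈ 0.943200

step 1 [1y] zero: DF = P = 9769/10000 ≈ 0.976900
step 2 [2y] bond c/1=11/400: DF=(3984011/4000000 − 11/400·(0.976900))/(1+11/400) = 1179/1250 ≈ 0.943200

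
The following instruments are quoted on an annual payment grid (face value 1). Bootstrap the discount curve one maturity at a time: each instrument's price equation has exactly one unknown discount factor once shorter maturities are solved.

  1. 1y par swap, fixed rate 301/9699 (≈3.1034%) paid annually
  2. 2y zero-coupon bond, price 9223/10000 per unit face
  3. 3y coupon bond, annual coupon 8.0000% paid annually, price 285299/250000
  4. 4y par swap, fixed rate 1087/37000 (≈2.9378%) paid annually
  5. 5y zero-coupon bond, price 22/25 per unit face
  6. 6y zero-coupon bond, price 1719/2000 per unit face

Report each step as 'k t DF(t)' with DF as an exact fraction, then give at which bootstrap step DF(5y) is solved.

step 1 [1y] swap r/1=301/9699: DF=(1 − 301/9699·(0))/(1+301/9699) = 9699/10000 ≈ 0.969900
step 2 [2y] zero: DF = P = 9223/10000 ≈ 0.922300
step 3 [3y] bond c/1=2/25: DF=(285299/250000 − 2/25·(0.969900+0.922300))/(1+2/25) = 1833/2000 ≈ 0.916500
step 4 [4y] swap r/1=1087/37000: DF=(1 − 1087/37000·(0.969900+0.922300+0.916500))/(1+1087/37000) = 8913/10000 ≈ 0.891300
step 5 [5y] zero: DF = P = 22/25 ≈ 0.880000
step 6 [6y] zero: DF = P = 1719/2000 ≈ 0.859500

1 1 9699/10000
2 2 9223/10000
3 3 1833/2000
4 4 8913/10000
5 5 22/25
6 6 1719/2000
DF(5y) is solved at step 5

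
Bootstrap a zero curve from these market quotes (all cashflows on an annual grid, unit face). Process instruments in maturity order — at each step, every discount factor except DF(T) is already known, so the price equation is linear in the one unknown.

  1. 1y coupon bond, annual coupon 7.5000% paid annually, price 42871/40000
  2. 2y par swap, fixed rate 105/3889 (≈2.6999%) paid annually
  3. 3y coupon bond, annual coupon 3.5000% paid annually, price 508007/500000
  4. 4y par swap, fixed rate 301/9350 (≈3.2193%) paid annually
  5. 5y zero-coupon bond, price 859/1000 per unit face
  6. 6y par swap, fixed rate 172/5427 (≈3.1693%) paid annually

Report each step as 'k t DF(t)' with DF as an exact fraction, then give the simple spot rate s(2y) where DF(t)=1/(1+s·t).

1 1 997/1000
2 2 379/400
3 3 9159/10000
4 4 2199/2500
5 5 859/1000
6 6 207/250
s(2y) = (1/(379/400) − 1)/(2) = 21/758 ≈ 2.7704%

step 1 [1y] bond c/1=3/40: DF=(42871/40000 − 3/40·(0))/(1+3/40) = 997/1000 ≈ 0.997000
step 2 [2y] swap r/1=105/3889: DF=(1 − 105/3889·(0.997000))/(1+105/3889) = 379/400 ≈ 0.947500
step 3 [3y] bond c/1=7/200: DF=(508007/500000 − 7/200·(0.997000+0.947500))/(1+7/200) = 9159/10000 ≈ 0.915900
step 4 [4y] swap r/1=301/9350: DF=(1 − 301/9350·(0.997000+0.947500+0.915900))/(1+301/9350) = 2199/2500 ≈ 0.879600
step 5 [5y] zero: DF = P = 859/1000 ≈ 0.859000
step 6 [6y] swap r/1=172/5427: DF=(1 − 172/5427·(0.997000+0.947500+0.915900+0.879600+0.859000))/(1+172/5427) = 207/250 ≈ 0.828000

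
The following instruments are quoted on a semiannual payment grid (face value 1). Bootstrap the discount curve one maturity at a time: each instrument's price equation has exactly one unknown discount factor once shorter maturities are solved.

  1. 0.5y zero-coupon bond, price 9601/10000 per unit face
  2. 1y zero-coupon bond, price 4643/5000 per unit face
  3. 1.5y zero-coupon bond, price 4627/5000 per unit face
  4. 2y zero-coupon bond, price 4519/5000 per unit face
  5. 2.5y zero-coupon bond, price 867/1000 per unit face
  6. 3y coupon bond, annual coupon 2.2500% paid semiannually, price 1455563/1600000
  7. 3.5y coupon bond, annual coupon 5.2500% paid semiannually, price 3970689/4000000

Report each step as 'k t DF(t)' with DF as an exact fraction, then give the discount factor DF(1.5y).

1 1/2 9601/10000
2 1 4643/5000
3 3/2 4627/5000
4 2 4519/5000
5 5/2 867/1000
6 3 4243/5000
7 7/2 8283/10000
DF(1.5y) = 4627/5000 ≈ 0.925400

step 1 [0.5y] zero: DF = P = 9601/10000 ≈ 0.960100
step 2 [1y] zero: DF = P = 4643/5000 ≈ 0.928600
step 3 [1.5y] zero: DF = P = 4627/5000 ≈ 0.925400
step 4 [2y] zero: DF = P = 4519/5000 ≈ 0.903800
step 5 [2.5y] zero: DF = P = 867/1000 ≈ 0.867000
step 6 [3y] bond c/2=9/800: DF=(1455563/1600000 − 9/800·(0.960100+0.928600+0.925400+0.903800+0.867000))/(1+9/800) = 4243/5000 ≈ 0.848600
step 7 [3.5y] bond c/2=21/800: DF=(3970689/4000000 − 21/800·(0.960100+0.928600+0.925400+0.903800+0.867000+0.848600))/(1+21/800) = 8283/10000 ≈ 0.828300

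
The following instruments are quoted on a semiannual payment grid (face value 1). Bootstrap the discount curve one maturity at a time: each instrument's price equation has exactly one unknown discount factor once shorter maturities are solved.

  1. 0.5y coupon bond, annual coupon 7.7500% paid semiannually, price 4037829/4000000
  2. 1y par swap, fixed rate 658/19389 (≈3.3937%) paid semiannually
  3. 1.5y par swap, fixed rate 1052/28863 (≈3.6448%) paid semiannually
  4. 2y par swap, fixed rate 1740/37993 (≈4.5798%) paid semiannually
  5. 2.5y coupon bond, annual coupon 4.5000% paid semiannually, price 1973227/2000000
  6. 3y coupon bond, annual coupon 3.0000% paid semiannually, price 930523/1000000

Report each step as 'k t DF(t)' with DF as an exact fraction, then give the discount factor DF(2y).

1 1/2 4859/5000
2 1 9671/10000
3 3/2 4737/5000
4 2 913/1000
5 5/2 8813/10000
6 3 2119/2500
DF(2y) = 913/1000 ≈ 0.913000

step 1 [0.5y] bond c/2=31/800: DF=(4037829/4000000 − 31/800·(0))/(1+31/800) = 4859/5000 ≈ 0.971800
step 2 [1y] swap r/2=329/19389: DF=(1 − 329/19389·(0.971800))/(1+329/19389) = 9671/10000 ≈ 0.967100
step 3 [1.5y] swap r/2=526/28863: DF=(1 − 526/28863·(0.971800+0.967100))/(1+526/28863) = 4737/5000 ≈ 0.947400
step 4 [2y] swap r/2=870/37993: DF=(1 − 870/37993·(0.971800+0.967100+0.947400))/(1+870/37993) = 913/1000 ≈ 0.913000
step 5 [2.5y] bond c/2=9/400: DF=(1973227/2000000 − 9/400·(0.971800+0.967100+0.947400+0.913000))/(1+9/400) = 8813/10000 ≈ 0.881300
step 6 [3y] bond c/2=3/200: DF=(930523/1000000 − 3/200·(0.971800+0.967100+0.947400+0.913000+0.881300))/(1+3/200) = 2119/2500 ≈ 0.847600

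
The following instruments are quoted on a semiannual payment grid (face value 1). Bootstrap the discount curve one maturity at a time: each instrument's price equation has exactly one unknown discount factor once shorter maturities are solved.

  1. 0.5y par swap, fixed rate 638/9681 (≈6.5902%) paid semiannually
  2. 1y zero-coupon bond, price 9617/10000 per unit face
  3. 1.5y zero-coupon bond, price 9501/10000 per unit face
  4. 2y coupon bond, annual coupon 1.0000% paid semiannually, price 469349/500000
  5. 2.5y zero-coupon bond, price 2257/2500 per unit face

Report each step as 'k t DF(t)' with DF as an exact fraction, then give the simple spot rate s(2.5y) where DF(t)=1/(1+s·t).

1 1/2 9681/10000
2 1 9617/10000
3 3/2 9501/10000
4 2 9197/10000
5 5/2 2257/2500
s(2.5y) = (1/(2257/2500) − 1)/(5/2) = 486/11285 ≈ 4.3066%

step 1 [0.5y] swap r/2=319/9681: DF=(1 − 319/9681·(0))/(1+319/9681) = 9681/10000 ≈ 0.968100
step 2 [1y] zero: DF = P = 9617/10000 ≈ 0.961700
step 3 [1.5y] zero: DF = P = 9501/10000 ≈ 0.950100
step 4 [2y] bond c/2=1/200: DF=(469349/500000 − 1/200·(0.968100+0.961700+0.950100))/(1+1/200) = 9197/10000 ≈ 0.919700
step 5 [2.5y] zero: DF = P = 2257/2500 ≈ 0.902800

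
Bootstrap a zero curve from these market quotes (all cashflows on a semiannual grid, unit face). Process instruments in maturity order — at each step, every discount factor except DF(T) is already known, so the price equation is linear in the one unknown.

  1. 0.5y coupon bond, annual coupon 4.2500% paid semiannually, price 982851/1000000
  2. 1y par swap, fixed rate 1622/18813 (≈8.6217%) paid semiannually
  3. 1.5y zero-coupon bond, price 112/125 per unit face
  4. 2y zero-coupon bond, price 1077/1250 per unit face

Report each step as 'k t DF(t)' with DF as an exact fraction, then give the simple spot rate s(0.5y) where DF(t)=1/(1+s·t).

1 1/2 1203/1250
2 1 9189/10000
3 3/2 112/125
4 2 1077/1250
s(0.5y) = (1/(1203/1250) − 1)/(1/2) = 94/1203 ≈ 7.8138%

step 1 [0.5y] bond c/2=17/800: DF=(982851/1000000 − 17/800·(0))/(1+17/800) = 1203/1250 ≈ 0.962400
step 2 [1y] swap r/2=811/18813: DF=(1 − 811/18813·(0.962400))/(1+811/18813) = 9189/10000 ≈ 0.918900
step 3 [1.5y] zero: DF = P = 112/125 ≈ 0.896000
step 4 [2y] zero: DF = P = 1077/1250 ≈ 0.861600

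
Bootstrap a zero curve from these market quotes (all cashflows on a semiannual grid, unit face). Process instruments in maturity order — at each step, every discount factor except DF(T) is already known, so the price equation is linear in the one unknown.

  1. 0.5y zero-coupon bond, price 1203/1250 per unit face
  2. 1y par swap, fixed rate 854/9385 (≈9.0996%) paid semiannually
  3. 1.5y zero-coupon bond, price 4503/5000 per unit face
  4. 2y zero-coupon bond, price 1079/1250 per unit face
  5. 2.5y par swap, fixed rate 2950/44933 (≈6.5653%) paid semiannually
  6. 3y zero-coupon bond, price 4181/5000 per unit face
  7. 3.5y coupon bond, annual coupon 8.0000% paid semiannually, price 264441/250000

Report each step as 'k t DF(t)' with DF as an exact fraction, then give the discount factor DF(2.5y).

step 1 [0.5y] zero: DF = P = 1203/1250 ≈ 0.962400
step 2 [1y] swap r/2=427/9385: DF=(1 − 427/9385·(0.962400))/(1+427/9385) = 4573/5000 ≈ 0.914600
step 3 [1.5y] zero: DF = P = 4503/5000 ≈ 0.900600
step 4 [2y] zero: DF = P = 1079/1250 ≈ 0.863200
step 5 [2.5y] swap r/2=1475/44933: DF=(1 − 1475/44933·(0.962400+0.914600+0.900600+0.863200))/(1+1475/44933) = 341/400 ≈ 0.852500
step 6 [3y] zero: DF = P = 4181/5000 ≈ 0.836200
step 7 [3.5y] bond c/2=1/25: DF=(264441/250000 − 1/25·(0.962400+0.914600+0.900600+0.863200+0.852500+0.836200))/(1+1/25) = 8121/10000 ≈ 0.812100

1 1/2 1203/1250
2 1 4573/5000
3 3/2 4503/5000
4 2 1079/1250
5 5/2 341/400
6 3 4181/5000
7 7/2 8121/10000
DF(2.5y) = 341/400 ≈ 0.852500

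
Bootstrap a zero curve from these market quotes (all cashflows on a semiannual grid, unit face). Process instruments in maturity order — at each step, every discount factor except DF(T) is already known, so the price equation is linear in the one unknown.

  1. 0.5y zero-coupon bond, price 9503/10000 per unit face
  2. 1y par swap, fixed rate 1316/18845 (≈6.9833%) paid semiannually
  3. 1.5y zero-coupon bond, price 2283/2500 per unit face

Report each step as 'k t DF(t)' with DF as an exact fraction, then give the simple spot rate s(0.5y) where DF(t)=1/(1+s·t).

step 1 [0.5y] zero: DF = P = 9503/10000 ≈ 0.950300
step 2 [1y] swap r/2=658/18845: DF=(1 − 658/18845·(0.950300))/(1+658/18845) = 4671/5000 ≈ 0.934200
step 3 [1.5y] zero: DF = P = 2283/2500 ≈ 0.913200

1 1/2 9503/10000
2 1 4671/5000
3 3/2 2283/2500
s(0.5y) = (1/(9503/10000) − 1)/(1/2) = 994/9503 ≈ 10.4599%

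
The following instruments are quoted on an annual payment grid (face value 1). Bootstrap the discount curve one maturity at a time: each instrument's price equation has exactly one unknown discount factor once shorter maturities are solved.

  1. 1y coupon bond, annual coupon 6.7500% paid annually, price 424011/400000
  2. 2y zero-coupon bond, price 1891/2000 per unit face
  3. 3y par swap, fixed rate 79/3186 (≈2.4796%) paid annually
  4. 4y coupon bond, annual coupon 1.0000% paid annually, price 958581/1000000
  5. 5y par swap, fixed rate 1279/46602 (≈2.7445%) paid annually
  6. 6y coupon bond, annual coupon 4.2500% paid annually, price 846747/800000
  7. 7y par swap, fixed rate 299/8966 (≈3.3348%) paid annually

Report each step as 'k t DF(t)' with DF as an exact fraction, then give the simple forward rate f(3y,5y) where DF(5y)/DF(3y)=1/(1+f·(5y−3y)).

step 1 [1y] bond c/1=27/400: DF=(424011/400000 − 27/400·(0))/(1+27/400) = 993/1000 ≈ 0.993000
step 2 [2y] zero: DF = P = 1891/2000 ≈ 0.945500
step 3 [3y] swap r/1=79/3186: DF=(1 − 79/3186·(0.993000+0.945500))/(1+79/3186) = 9289/10000 ≈ 0.928900
step 4 [4y] bond c/1=1/100: DF=(958581/1000000 − 1/100·(0.993000+0.945500+0.928900))/(1+1/100) = 9207/10000 ≈ 0.920700
step 5 [5y] swap r/1=1279/46602: DF=(1 − 1279/46602·(0.993000+0.945500+0.928900+0.920700))/(1+1279/46602) = 8721/10000 ≈ 0.872100
step 6 [6y] bond c/1=17/400: DF=(846747/800000 − 17/400·(0.993000+0.945500+0.928900+0.920700+0.872100))/(1+17/400) = 8253/10000 ≈ 0.825300
step 7 [7y] swap r/1=299/8966: DF=(1 − 299/8966·(0.993000+0.945500+0.928900+0.920700+0.872100+0.825300))/(1+299/8966) = 7907/10000 ≈ 0.790700

1 1 993/1000
2 2 1891/2000
3 3 9289/10000
4 4 9207/10000
5 5 8721/10000
6 6 8253/10000
7 7 7907/10000
f(3y,5y) = ((9289/10000)/(8721/10000) − 1)/(2) = 284/8721 ≈ 3.2565%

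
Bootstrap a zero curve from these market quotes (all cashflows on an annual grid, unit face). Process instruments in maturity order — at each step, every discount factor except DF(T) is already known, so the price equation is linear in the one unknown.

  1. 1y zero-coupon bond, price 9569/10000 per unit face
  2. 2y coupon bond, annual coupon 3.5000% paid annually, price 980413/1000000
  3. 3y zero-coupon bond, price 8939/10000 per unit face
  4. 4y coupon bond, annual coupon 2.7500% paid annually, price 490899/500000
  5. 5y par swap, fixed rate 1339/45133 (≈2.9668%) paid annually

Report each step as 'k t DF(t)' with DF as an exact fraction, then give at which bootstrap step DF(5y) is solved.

step 1 [1y] zero: DF = P = 9569/10000 ≈ 0.956900
step 2 [2y] bond c/1=7/200: DF=(980413/1000000 − 7/200·(0.956900))/(1+7/200) = 9149/10000 ≈ 0.914900
step 3 [3y] zero: DF = P = 8939/10000 ≈ 0.893900
step 4 [4y] bond c/1=11/400: DF=(490899/500000 − 11/400·(0.956900+0.914900+0.893900))/(1+11/400) = 1763/2000 ≈ 0.881500
step 5 [5y] swap r/1=1339/45133: DF=(1 − 1339/45133·(0.956900+0.914900+0.893900+0.881500))/(1+1339/45133) = 8661/10000 ≈ 0.866100

1 1 9569/10000
2 2 9149/10000
3 3 8939/10000
4 4 1763/2000
5 5 8661/10000
DF(5y) is solved at step 5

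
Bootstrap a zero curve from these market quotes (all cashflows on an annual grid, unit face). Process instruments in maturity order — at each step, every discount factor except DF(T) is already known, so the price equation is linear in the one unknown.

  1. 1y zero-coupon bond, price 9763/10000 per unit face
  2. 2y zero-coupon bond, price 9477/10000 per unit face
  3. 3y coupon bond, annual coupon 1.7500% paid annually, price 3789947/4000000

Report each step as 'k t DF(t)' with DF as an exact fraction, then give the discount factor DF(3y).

1 1 9763/10000
2 2 9477/10000
3 3 8981/10000
DF(3y) = 8981/10000 ≈ 0.898100

step 1 [1y] zero: DF = P = 9763/10000 ≈ 0.976300
step 2 [2y] zero: DF = P = 9477/10000 ≈ 0.947700
step 3 [3y] bond c/1=7/400: DF=(3789947/4000000 − 7/400·(0.976300+0.947700))/(1+7/400) = 8981/10000 ≈ 0.898100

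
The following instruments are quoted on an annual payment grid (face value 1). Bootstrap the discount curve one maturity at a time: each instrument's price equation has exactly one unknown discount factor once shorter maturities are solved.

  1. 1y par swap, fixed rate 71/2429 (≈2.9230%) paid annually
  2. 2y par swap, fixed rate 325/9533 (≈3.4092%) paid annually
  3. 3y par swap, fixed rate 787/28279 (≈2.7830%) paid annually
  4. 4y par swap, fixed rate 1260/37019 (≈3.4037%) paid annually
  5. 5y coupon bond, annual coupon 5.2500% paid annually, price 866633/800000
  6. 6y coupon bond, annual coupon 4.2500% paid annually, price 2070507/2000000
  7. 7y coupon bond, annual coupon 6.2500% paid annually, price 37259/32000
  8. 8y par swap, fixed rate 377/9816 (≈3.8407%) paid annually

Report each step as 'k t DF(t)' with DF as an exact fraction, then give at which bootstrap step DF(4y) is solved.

1 1 2429/2500
2 2 187/200
3 3 9213/10000
4 4 437/500
5 5 4223/5000
6 6 8077/10000
7 7 7809/10000
8 8 7361/10000
DF(4y) is solved at step 4

step 1 [1y] swap r/1=71/2429: DF=(1 − 71/2429·(0))/(1+71/2429) = 2429/2500 ≈ 0.971600
step 2 [2y] swap r/1=325/9533: DF=(1 − 325/9533·(0.971600))/(1+325/9533) = 187/200 ≈ 0.935000
step 3 [3y] swap r/1=787/28279: DF=(1 − 787/28279·(0.971600+0.935000))/(1+787/28279) = 9213/10000 ≈ 0.921300
step 4 [4y] swap r/1=1260/37019: DF=(1 − 1260/37019·(0.971600+0.935000+0.921300))/(1+1260/37019) = 437/500 ≈ 0.874000
step 5 [5y] bond c/1=21/400: DF=(866633/800000 − 21/400·(0.971600+0.935000+0.921300+0.874000))/(1+21/400) = 4223/5000 ≈ 0.844600
step 6 [6y] bond c/1=17/400: DF=(2070507/2000000 − 17/400·(0.971600+0.935000+0.921300+0.874000+0.844600))/(1+17/400) = 8077/10000 ≈ 0.807700
step 7 [7y] bond c/1=1/16: DF=(37259/32000 − 1/16·(0.971600+0.935000+0.921300+0.874000+0.844600+0.807700))/(1+1/16) = 7809/10000 ≈ 0.780900
step 8 [8y] swap r/1=377/9816: DF=(1 − 377/9816·(0.971600+0.935000+0.921300+0.874000+0.844600+0.807700+0.780900))/(1+377/9816) = 7361/10000 ≈ 0.736100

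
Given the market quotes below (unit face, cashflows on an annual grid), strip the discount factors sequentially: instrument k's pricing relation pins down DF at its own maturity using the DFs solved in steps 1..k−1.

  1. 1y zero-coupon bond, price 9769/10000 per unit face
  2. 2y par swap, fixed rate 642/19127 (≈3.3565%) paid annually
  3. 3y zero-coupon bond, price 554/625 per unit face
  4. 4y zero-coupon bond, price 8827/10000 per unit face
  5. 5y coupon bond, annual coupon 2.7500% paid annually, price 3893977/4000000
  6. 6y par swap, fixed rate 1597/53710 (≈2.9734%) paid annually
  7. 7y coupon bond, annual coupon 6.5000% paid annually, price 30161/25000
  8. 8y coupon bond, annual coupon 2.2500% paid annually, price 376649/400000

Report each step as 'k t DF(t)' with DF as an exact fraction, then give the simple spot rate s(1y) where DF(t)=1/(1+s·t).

step 1 [1y] zero: DF = P = 9769/10000 ≈ 0.976900
step 2 [2y] swap r/1=642/19127: DF=(1 − 642/19127·(0.976900))/(1+642/19127) = 4679/5000 ≈ 0.935800
step 3 [3y] zero: DF = P = 554/625 ≈ 0.886400
step 4 [4y] zero: DF = P = 8827/10000 ≈ 0.882700
step 5 [5y] bond c/1=11/400: DF=(3893977/4000000 − 11/400·(0.976900+0.935800+0.886400+0.882700))/(1+11/400) = 8489/10000 ≈ 0.848900
step 6 [6y] swap r/1=1597/53710: DF=(1 − 1597/53710·(0.976900+0.935800+0.886400+0.882700+0.848900))/(1+1597/53710) = 8403/10000 ≈ 0.840300
step 7 [7y] bond c/1=13/200: DF=(30161/25000 − 13/200·(0.976900+0.935800+0.886400+0.882700+0.848900+0.840300))/(1+13/200) = 161/200 ≈ 0.805000
step 8 [8y] bond c/1=9/400: DF=(376649/400000 − 9/400·(0.976900+0.935800+0.886400+0.882700+0.848900+0.840300+0.805000))/(1+9/400) = 157/200 ≈ 0.785000

1 1 9769/10000
2 2 4679/5000
3 3 554/625
4 4 8827/10000
5 5 8489/10000
6 6 8403/10000
7 7 161/200
8 8 157/200
s(1y) = (1/(9769/10000) − 1)/(1) = 231/9769 ≈ 2.3646%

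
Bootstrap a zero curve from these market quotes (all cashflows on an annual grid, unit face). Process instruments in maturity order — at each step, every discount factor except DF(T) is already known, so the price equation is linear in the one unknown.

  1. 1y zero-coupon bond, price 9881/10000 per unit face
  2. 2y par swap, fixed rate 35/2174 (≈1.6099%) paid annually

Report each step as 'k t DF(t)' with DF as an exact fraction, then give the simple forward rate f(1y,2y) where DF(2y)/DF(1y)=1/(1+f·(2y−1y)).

1 1 9881/10000
2 2 1937/2000
f(1y,2y) = ((9881/10000)/(1937/2000) − 1)/(1) = 196/9685 ≈ 2.0237%

step 1 [1y] zero: DF = P = 9881/10000 ≈ 0.988100
step 2 [2y] swap r/1=35/2174: DF=(1 − 35/2174·(0.988100))/(1+35/2174) = 1937/2000 ≈ 0.968500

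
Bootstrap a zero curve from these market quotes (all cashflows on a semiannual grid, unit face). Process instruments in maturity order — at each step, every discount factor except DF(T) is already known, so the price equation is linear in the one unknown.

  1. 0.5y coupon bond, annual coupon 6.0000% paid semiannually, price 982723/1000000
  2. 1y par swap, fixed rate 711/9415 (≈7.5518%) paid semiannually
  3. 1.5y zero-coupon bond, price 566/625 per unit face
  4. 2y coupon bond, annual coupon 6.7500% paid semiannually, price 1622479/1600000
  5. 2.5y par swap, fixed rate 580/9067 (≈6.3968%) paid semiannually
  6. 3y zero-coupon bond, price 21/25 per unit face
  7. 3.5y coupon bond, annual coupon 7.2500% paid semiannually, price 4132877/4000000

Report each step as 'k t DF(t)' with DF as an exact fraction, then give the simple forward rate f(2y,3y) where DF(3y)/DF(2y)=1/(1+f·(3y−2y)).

1 1/2 9541/10000
2 1 9289/10000
3 3/2 566/625
4 2 8899/10000
5 5/2 171/200
6 3 21/25
7 7/2 8091/10000
f(2y,3y) = ((8899/10000)/(21/25) − 1)/(1) = 499/8400 ≈ 5.9405%

step 1 [0.5y] bond c/2=3/100: DF=(982723/1000000 − 3/100·(0))/(1+3/100) = 9541/10000 ≈ 0.954100
step 2 [1y] swap r/2=711/18830: DF=(1 − 711/18830·(0.954100))/(1+711/18830) = 9289/10000 ≈ 0.928900
step 3 [1.5y] zero: DF = P = 566/625 ≈ 0.905600
step 4 [2y] bond c/2=27/800: DF=(1622479/1600000 − 27/800·(0.954100+0.928900+0.905600))/(1+27/800) = 8899/10000 ≈ 0.889900
step 5 [2.5y] swap r/2=290/9067: DF=(1 − 290/9067·(0.954100+0.928900+0.905600+0.889900))/(1+290/9067) = 171/200 ≈ 0.855000
step 6 [3y] zero: DF = P = 21/25 ≈ 0.840000
step 7 [3.5y] bond c/2=29/800: DF=(4132877/4000000 − 29/800·(0.954100+0.928900+0.905600+0.889900+0.855000+0.840000))/(1+29/800) = 8091/10000 ≈ 0.809100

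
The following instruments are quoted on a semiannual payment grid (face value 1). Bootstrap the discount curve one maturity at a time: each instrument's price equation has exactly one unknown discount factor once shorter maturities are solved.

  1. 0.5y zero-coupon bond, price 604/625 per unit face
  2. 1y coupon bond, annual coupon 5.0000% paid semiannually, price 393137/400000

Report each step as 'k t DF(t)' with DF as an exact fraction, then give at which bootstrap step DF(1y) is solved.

step 1 [0.5y] zero: DF = P = 604/625 ≈ 0.966400
step 2 [1y] bond c/2=1/40: DF=(393137/400000 − 1/40·(0.966400))/(1+1/40) = 9353/10000 ≈ 0.935300

1 1/2 604/625
2 1 9353/10000
DF(1y) is solved at step 2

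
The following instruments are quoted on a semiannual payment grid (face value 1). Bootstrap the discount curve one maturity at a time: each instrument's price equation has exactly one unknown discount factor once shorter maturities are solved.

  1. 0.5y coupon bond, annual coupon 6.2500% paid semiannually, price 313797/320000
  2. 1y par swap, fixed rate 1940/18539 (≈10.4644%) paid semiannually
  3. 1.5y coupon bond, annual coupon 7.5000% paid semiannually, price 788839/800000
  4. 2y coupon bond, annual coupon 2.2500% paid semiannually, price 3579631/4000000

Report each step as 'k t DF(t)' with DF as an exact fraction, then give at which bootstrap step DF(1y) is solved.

step 1 [0.5y] bond c/2=1/32: DF=(313797/320000 − 1/32·(0))/(1+1/32) = 9509/10000 ≈ 0.950900
step 2 [1y] swap r/2=970/18539: DF=(1 − 970/18539·(0.950900))/(1+970/18539) = 903/1000 ≈ 0.903000
step 3 [1.5y] bond c/2=3/80: DF=(788839/800000 − 3/80·(0.950900+0.903000))/(1+3/80) = 4417/5000 ≈ 0.883400
step 4 [2y] bond c/2=9/800: DF=(3579631/4000000 − 9/800·(0.950900+0.903000+0.883400))/(1+9/800) = 1709/2000 ≈ 0.854500

1 1/2 9509/10000
2 1 903/1000
3 3/2 4417/5000
4 2 1709/2000
DF(1y) is solved at step 2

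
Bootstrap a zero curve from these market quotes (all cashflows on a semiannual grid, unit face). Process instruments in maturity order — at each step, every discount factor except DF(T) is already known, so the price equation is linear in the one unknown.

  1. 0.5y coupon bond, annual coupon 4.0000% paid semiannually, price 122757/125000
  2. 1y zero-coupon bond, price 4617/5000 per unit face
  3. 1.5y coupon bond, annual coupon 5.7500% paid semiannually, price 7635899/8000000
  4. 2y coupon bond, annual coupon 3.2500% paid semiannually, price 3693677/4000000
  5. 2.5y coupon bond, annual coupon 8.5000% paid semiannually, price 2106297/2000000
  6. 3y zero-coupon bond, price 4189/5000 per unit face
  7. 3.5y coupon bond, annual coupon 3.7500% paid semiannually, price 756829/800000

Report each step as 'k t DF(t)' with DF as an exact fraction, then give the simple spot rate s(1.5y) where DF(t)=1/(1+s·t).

1 1/2 2407/2500
2 1 4617/5000
3 3/2 8751/10000
4 2 1729/2000
5 5/2 539/625
6 3 4189/5000
7 7/2 4153/5000
s(1.5y) = (1/(8751/10000) − 1)/(3/2) = 2498/26253 ≈ 9.5151%

step 1 [0.5y] bond c/2=1/50: DF=(122757/125000 − 1/50·(0))/(1+1/50) = 2407/2500 ≈ 0.962800
step 2 [1y] zero: DF = P = 4617/5000 ≈ 0.923400
step 3 [1.5y] bond c/2=23/800: DF=(7635899/8000000 − 23/800·(0.962800+0.923400))/(1+23/800) = 8751/10000 ≈ 0.875100
step 4 [2y] bond c/2=13/800: DF=(3693677/4000000 − 13/800·(0.962800+0.923400+0.875100))/(1+13/800) = 1729/2000 ≈ 0.864500
step 5 [2.5y] bond c/2=17/400: DF=(2106297/2000000 − 17/400·(0.962800+0.923400+0.875100+0.864500))/(1+17/400) = 539/625 ≈ 0.862400
step 6 [3y] zero: DF = P = 4189/5000 ≈ 0.837800
step 7 [3.5y] bond c/2=3/160: DF=(756829/800000 − 3/160·(0.962800+0.923400+0.875100+0.864500+0.862400+0.837800))/(1+3/160) = 4153/5000 ≈ 0.830600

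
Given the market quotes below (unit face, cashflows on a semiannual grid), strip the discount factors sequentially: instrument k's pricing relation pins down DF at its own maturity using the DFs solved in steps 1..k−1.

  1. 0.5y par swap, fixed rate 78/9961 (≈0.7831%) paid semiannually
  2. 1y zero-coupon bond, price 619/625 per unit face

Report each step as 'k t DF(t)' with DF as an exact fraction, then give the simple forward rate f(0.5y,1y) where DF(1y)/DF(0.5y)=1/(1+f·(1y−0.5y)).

step 1 [0.5y] swap r/2=39/9961: DF=(1 − 39/9961·(0))/(1+39/9961) = 9961/10000 ≈ 0.996100
step 2 [1y] zero: DF = P = 619/625 ≈ 0.990400

1 1/2 9961/10000
2 1 619/625
f(0.5y,1y) = ((9961/10000)/(619/625) − 1)/(1/2) = 57/4952 ≈ 1.1511%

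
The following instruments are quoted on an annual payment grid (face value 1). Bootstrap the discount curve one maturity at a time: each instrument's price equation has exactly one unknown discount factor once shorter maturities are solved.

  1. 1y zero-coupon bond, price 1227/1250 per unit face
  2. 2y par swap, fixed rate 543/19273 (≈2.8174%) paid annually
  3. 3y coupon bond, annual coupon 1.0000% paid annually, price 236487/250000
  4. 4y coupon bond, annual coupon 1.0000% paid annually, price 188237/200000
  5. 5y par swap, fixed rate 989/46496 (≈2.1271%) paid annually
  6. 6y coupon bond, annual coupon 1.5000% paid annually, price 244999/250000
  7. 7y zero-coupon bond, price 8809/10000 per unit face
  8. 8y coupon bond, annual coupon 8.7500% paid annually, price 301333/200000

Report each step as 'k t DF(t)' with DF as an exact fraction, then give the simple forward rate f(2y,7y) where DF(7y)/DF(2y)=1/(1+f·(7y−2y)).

1 1 1227/1250
2 2 9457/10000
3 3 367/400
4 4 9037/10000
5 5 9011/10000
6 6 1121/1250
7 7 8809/10000
8 8 8683/10000
f(2y,7y) = ((9457/10000)/(8809/10000) − 1)/(5) = 648/44045 ≈ 1.4712%

step 1 [1y] zero: DF = P = 1227/1250 ≈ 0.981600
step 2 [2y] swap r/1=543/19273: DF=(1 − 543/19273·(0.981600))/(1+543/19273) = 9457/10000 ≈ 0.945700
step 3 [3y] bond c/1=1/100: DF=(236487/250000 − 1/100·(0.981600+0.945700))/(1+1/100) = 367/400 ≈ 0.917500
step 4 [4y] bond c/1=1/100: DF=(188237/200000 − 1/100·(0.981600+0.945700+0.917500))/(1+1/100) = 9037/10000 ≈ 0.903700
step 5 [5y] swap r/1=989/46496: DF=(1 − 989/46496·(0.981600+0.945700+0.917500+0.903700))/(1+989/46496) = 9011/10000 ≈ 0.901100
step 6 [6y] bond c/1=3/200: DF=(244999/250000 − 3/200·(0.981600+0.945700+0.917500+0.903700+0.901100))/(1+3/200) = 1121/1250 ≈ 0.896800
step 7 [7y] zero: DF = P = 8809/10000 ≈ 0.880900
step 8 [8y] bond c/1=7/80: DF=(301333/200000 − 7/80·(0.981600+0.945700+0.917500+0.903700+0.901100+0.896800+0.880900))/(1+7/80) = 8683/10000 ≈ 0.868300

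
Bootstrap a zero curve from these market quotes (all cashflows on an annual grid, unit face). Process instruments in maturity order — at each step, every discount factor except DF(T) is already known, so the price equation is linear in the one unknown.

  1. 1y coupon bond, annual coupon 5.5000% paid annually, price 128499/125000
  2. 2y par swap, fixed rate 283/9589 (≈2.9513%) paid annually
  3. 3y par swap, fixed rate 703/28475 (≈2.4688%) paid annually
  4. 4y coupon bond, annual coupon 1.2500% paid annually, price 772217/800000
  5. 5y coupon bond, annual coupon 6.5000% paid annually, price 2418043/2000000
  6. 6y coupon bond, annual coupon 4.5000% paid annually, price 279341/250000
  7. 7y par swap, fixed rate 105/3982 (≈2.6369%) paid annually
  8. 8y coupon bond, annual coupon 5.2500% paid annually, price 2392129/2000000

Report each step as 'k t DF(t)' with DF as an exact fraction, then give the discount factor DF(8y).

1 1 609/625
2 2 4717/5000
3 3 9297/10000
4 4 4591/5000
5 5 4527/5000
6 6 8681/10000
7 7 104/125
8 8 4093/5000
DF(8y) = 4093/5000 ≈ 0.818600

step 1 [1y] bond c/1=11/200: DF=(128499/125000 − 11/200·(0))/(1+11/200) = 609/625 ≈ 0.974400
step 2 [2y] swap r/1=283/9589: DF=(1 − 283/9589·(0.974400))/(1+283/9589) = 4717/5000 ≈ 0.943400
step 3 [3y] swap r/1=703/28475: DF=(1 − 703/28475·(0.974400+0.943400))/(1+703/28475) = 9297/10000 ≈ 0.929700
step 4 [4y] bond c/1=1/80: DF=(772217/800000 − 1/80·(0.974400+0.943400+0.929700))/(1+1/80) = 4591/5000 ≈ 0.918200
step 5 [5y] bond c/1=13/200: DF=(2418043/2000000 − 13/200·(0.974400+0.943400+0.929700+0.918200))/(1+13/200) = 4527/5000 ≈ 0.905400
step 6 [6y] bond c/1=9/200: DF=(279341/250000 − 9/200·(0.974400+0.943400+0.929700+0.918200+0.905400))/(1+9/200) = 8681/10000 ≈ 0.868100
step 7 [7y] swap r/1=105/3982: DF=(1 − 105/3982·(0.974400+0.943400+0.929700+0.918200+0.905400+0.868100))/(1+105/3982) = 104/125 ≈ 0.832000
step 8 [8y] bond c/1=21/400: DF=(2392129/2000000 − 21/400·(0.974400+0.943400+0.929700+0.918200+0.905400+0.868100+0.832000))/(1+21/400) = 4093/5000 ≈ 0.818600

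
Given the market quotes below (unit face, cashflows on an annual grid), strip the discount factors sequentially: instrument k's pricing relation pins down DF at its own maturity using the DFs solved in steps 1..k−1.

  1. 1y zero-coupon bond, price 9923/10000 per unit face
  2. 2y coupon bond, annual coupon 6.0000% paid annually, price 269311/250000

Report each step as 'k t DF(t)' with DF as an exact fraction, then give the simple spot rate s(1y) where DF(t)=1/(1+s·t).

step 1 [1y] zero: DF = P = 9923/10000 ≈ 0.992300
step 2 [2y] bond c/1=3/50: DF=(269311/250000 − 3/50·(0.992300))/(1+3/50) = 9601/10000 ≈ 0.960100

1 1 9923/10000
2 2 9601/10000
s(1y) = (1/(9923/10000) − 1)/(1) = 77/9923 ≈ 0.7760%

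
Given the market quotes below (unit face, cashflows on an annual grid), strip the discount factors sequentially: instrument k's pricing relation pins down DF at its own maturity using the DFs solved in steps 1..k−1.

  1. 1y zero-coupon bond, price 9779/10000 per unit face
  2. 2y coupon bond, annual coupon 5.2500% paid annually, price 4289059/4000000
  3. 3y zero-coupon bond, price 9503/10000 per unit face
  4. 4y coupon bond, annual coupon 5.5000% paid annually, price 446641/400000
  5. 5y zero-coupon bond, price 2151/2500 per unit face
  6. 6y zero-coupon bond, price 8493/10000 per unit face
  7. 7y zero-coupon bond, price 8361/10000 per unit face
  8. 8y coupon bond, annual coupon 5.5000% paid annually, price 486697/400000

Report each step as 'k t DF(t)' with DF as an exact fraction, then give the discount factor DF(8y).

1 1 9779/10000
2 2 97/100
3 3 9503/10000
4 4 9073/10000
5 5 2151/2500
6 6 8493/10000
7 7 8361/10000
8 8 4111/5000
DF(8y) = 4111/5000 ≈ 0.822200

step 1 [1y] zero: DF = P = 9779/10000 ≈ 0.977900
step 2 [2y] bond c/1=21/400: DF=(4289059/4000000 − 21/400·(0.977900))/(1+21/400) = 97/100 ≈ 0.970000
step 3 [3y] zero: DF = P = 9503/10000 ≈ 0.950300
step 4 [4y] bond c/1=11/200: DF=(446641/400000 − 11/200·(0.977900+0.970000+0.950300))/(1+11/200) = 9073/10000 ≈ 0.907300
step 5 [5y] zero: DF = P = 2151/2500 ≈ 0.860400
step 6 [6y] zero: DF = P = 8493/10000 ≈ 0.849300
step 7 [7y] zero: DF = P = 8361/10000 ≈ 0.836100
step 8 [8y] bond c/1=11/200: DF=(486697/400000 − 11/200·(0.977900+0.970000+0.950300+0.907300+0.860400+0.849300+0.836100))/(1+11/200) = 4111/5000 ≈ 0.822200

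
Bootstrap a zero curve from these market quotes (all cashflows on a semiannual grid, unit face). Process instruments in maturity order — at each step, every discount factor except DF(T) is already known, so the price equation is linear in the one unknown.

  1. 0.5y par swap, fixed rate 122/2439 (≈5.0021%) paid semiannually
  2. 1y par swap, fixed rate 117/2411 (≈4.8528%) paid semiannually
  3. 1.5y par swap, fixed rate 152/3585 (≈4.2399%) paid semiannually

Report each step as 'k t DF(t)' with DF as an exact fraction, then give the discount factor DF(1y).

step 1 [0.5y] swap r/2=61/2439: DF=(1 − 61/2439·(0))/(1+61/2439) = 2439/2500 ≈ 0.975600
step 2 [1y] swap r/2=117/4822: DF=(1 − 117/4822·(0.975600))/(1+117/4822) = 2383/2500 ≈ 0.953200
step 3 [1.5y] swap r/2=76/3585: DF=(1 − 76/3585·(0.975600+0.953200))/(1+76/3585) = 587/625 ≈ 0.939200

1 1/2 2439/2500
2 1 2383/2500
3 3/2 587/625
DF(1y) = 2383/2500 ≈ 0.953200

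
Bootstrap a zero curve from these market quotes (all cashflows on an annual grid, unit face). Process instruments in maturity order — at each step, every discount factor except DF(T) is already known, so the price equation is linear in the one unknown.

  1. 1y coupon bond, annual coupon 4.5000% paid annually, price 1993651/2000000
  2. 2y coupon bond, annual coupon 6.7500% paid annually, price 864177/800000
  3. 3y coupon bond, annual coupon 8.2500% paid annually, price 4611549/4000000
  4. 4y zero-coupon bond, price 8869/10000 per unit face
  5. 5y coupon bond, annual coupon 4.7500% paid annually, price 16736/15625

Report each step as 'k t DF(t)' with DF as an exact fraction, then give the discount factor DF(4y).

step 1 [1y] bond c/1=9/200: DF=(1993651/2000000 − 9/200·(0))/(1+9/200) = 9539/10000 ≈ 0.953900
step 2 [2y] bond c/1=27/400: DF=(864177/800000 − 27/400·(0.953900))/(1+27/400) = 2379/2500 ≈ 0.951600
step 3 [3y] bond c/1=33/400: DF=(4611549/4000000 − 33/400·(0.953900+0.951600))/(1+33/400) = 4599/5000 ≈ 0.919800
step 4 [4y] zero: DF = P = 8869/10000 ≈ 0.886900
step 5 [5y] bond c/1=19/400: DF=(16736/15625 − 19/400·(0.953900+0.951600+0.919800+0.886900))/(1+19/400) = 4271/5000 ≈ 0.854200

1 1 9539/10000
2 2 2379/2500
3 3 4599/5000
4 4 8869/10000
5 5 4271/5000
DF(4y) = 8869/10000 ≈ 0.886900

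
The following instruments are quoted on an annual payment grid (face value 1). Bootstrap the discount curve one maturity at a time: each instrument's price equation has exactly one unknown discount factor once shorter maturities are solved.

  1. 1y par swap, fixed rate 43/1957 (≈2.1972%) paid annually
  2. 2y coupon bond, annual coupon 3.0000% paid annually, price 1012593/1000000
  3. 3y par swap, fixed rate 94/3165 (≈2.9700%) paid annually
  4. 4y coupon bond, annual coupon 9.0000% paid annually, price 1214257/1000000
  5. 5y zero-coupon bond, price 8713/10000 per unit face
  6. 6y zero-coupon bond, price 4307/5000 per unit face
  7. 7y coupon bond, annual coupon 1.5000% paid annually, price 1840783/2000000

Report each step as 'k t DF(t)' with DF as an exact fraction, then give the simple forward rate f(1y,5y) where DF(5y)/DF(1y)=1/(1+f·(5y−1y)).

step 1 [1y] swap r/1=43/1957: DF=(1 − 43/1957·(0))/(1+43/1957) = 1957/2000 ≈ 0.978500
step 2 [2y] bond c/1=3/100: DF=(1012593/1000000 − 3/100·(0.978500))/(1+3/100) = 4773/5000 ≈ 0.954600
step 3 [3y] swap r/1=94/3165: DF=(1 − 94/3165·(0.978500+0.954600))/(1+94/3165) = 4577/5000 ≈ 0.915400
step 4 [4y] bond c/1=9/100: DF=(1214257/1000000 − 9/100·(0.978500+0.954600+0.915400))/(1+9/100) = 2197/2500 ≈ 0.878800
step 5 [5y] zero: DF = P = 8713/10000 ≈ 0.871300
step 6 [6y] zero: DF = P = 4307/5000 ≈ 0.861400
step 7 [7y] bond c/1=3/200: DF=(1840783/2000000 − 3/200·(0.978500+0.954600+0.915400+0.878800+0.871300+0.861400))/(1+3/200) = 8261/10000 ≈ 0.826100

1 1 1957/2000
2 2 4773/5000
3 3 4577/5000
4 4 2197/2500
5 5 8713/10000
6 6 4307/5000
7 7 8261/10000
f(1y,5y) = ((1957/2000)/(8713/10000) − 1)/(4) = 268/8713 ≈ 3.0759%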